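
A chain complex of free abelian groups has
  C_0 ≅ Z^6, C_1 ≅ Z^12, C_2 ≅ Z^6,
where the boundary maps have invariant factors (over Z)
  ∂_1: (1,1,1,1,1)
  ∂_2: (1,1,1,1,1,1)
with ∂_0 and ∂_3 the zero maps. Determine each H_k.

H_0 ≅ Z,  H_1 ≅ Z,  H_2 = 0.

H_0: b_0 = 6 − 0 − 5 = 1; torsion from ∂_1 factors > 1: none. So H_0 ≅ Z.
H_1: b_1 = 12 − 5 − 6 = 1; torsion from ∂_2 factors > 1: none. So H_1 ≅ Z.
H_2: b_2 = 6 − 6 − 0 = 0; torsion from ∂_3 factors > 1: none. So H_2 ≅ 0.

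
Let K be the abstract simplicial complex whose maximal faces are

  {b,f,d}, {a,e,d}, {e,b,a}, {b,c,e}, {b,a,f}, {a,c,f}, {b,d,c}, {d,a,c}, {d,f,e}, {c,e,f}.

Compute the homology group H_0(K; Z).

H_0 ≅ Z.

K has 6 vertices, 15 edges, 10 triangles.
rank ∂_0 = 0, rank ∂_1 = 5 ⇒ b_0 = 6 − 0 − 5 = 1; all invariant factors of ∂_1 are 1 so no torsion. So H_0 = Z.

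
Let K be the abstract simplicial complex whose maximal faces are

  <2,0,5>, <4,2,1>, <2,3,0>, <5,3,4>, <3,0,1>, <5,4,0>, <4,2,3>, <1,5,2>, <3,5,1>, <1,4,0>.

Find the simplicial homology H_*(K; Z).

H_0 = Z,  H_1 = Z/2,  H_2 = 0.

We work with the vertex ordering 0 < 1 < 2 < 3 < 4 < 5. The simplices of K, each written with vertices in increasing order, are:

  0-simplices (6): [0], [1], [2], [3], [4], [5]
  1-simplices (15): [0,1], [0,2], [0,3], [0,4], [0,5], [1,2], [1,3], [1,4], [1,5], [2,3], [2,4], [2,5], [3,4], [3,5], [4,5]
  2-simplices (10): [0,1,3], [0,1,4], [0,2,3], [0,2,5], [0,4,5], [1,2,4], [1,2,5], [1,3,5], [2,3,4], [3,4,5]

giving chain groups C_0 ≅ Z^6, C_1 ≅ Z^15, C_2 ≅ Z^10.

∂_1: C_1 → C_0 maps an edge to its endpoints' difference, ∂[p,q] = q − p. For instance
  ∂[1,4] = [4] − [1].
As a 6×15 matrix over Z this has rank 5, with invariant factors (1,1,1,1,1).

∂_2: C_2 → C_1 sends each 2-simplex [p,q,r] to [q,r] − [p,r] + [p,q]. For instance
  ∂[0,1,4] = [1,4] − [0,4] + [0,1],
  ∂[3,4,5] = [4,5] − [3,5] + [3,4].
As a 15×10 matrix over Z this has rank 10, with invariant factors (1,1,1,1,1,1,1,1,1,2).

From H_k ≅ ker(∂_k) / im(∂_{k+1}) we obtain:

  H_0: rank C_0 − rank ∂_1 = 6 − 5 = 1, and the invariant factors of ∂_1 are all 1, so H_0 ≅ Z.
  H_1: rank ker ∂_1 − rank ∂_2 = (15 − 5) − 10 = 0, and ∂_2 has invariant factor 2 > 1, so H_1 ≅ Z/2.
  H_2: rank ker ∂_2 − rank ∂_3 = (10 − 10) − 0 = 0, and there is no ∂_3, so H_2 ≅ 0.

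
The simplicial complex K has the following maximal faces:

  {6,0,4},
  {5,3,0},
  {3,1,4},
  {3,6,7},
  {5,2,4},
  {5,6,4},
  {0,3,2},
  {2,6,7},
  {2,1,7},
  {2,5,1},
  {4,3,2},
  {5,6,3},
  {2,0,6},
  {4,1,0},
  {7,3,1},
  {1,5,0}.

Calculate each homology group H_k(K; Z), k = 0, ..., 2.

H_0 = Z,  H_1 = Z^2,  H_2 = Z.

K has 8 vertices, 24 edges, 16 triangles.
rank ∂_0 = 0, rank ∂_1 = 7 ⇒ b_0 = 8 − 0 − 7 = 1; all invariant factors of ∂_1 are 1 so no torsion. So H_0 ≅ Z.
rank ∂_1 = 7, rank ∂_2 = 15 ⇒ b_1 = 24 − 7 − 15 = 2; all invariant factors of ∂_2 are 1 so no torsion. So H_1 ≅ Z^2.
rank ∂_2 = 15, rank ∂_3 = 0 ⇒ b_2 = 16 − 15 − 0 = 1. So H_2 ≅ Z.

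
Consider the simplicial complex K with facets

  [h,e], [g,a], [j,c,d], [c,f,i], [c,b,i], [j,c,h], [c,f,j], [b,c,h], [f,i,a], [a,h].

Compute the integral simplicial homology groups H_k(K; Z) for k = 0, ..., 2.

H_0 ≅ Z,  H_1 ≅ Z,  H_2 = 0.

We work with the vertex ordering a < b < c < d < e < f < g < h < i < j. The simplices of K, each written with vertices in increasing order, are:

  0-simplices (10): a, b, c, d, e, f, g, h, i, j
  1-simplices (17): af, ag, ah, ai, bc, bh, bi, cd, cf, ch, ci, cj, dj, eh, fi, fj, hj
  2-simplices (7): afi, bch, bci, cdj, cfi, cfj, chj

Hence C_0 ≅ Z^10, C_1 ≅ Z^17, C_2 ≅ Z^7.

∂_1: C_1 → C_0 sends each edge [p,q] (with p < q) to q − p. For instance
  ∂ci = i − c.
The 10×17 boundary matrix has rank 9 and Smith normal form diag(1,1,1,1,1,1,1,1,1).

∂_2: C_2 → C_1 acts by ∂[p,q,r] = [q,r] − [p,r] + [p,q]. For instance
  ∂cfi = fi − ci + cf,
  ∂bch = ch − bh + bc.
The 17×7 boundary matrix has rank 7 and Smith normal form diag(1,1,1,1,1,1,1).

Now H_k = ker ∂_k / im ∂_{k+1}, so:

  H_0: rank C_0 − rank ∂_1 = 10 − 9 = 1, and the invariant factors of ∂_1 are all 1, so H_0 ≅ Z.
  H_1: rank ker ∂_1 − rank ∂_2 = (17 − 9) − 7 = 1, and the invariant factors of ∂_2 are all 1, so H_1 ≅ Z.
  H_2: rank ker ∂_2 − rank ∂_3 = (7 − 7) − 0 = 0, and there is no ∂_3, so H_2 ≅ 0.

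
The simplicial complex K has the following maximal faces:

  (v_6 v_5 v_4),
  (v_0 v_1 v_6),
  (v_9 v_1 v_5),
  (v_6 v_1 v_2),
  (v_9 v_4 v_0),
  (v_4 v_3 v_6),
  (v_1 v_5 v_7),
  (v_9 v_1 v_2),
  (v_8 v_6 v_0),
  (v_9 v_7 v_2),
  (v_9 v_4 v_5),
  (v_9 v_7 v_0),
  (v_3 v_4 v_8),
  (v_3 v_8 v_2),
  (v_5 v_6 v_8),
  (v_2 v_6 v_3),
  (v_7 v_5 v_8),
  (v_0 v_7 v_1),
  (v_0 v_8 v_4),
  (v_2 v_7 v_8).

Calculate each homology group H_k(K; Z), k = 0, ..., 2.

H_0 = Z,  H_1 = Z ⊕ Z_2,  H_2 = 0.

Fix the vertex order v_0 < v_1 < v_2 < v_3 < v_4 < v_5 < v_6 < v_7 < v_8 < v_9 and write every simplex with vertices in increasing order. Then dim K = 2 and the simplices of K are:

  0-simplices (10): [v_0], [v_1], [v_2], [v_3], [v_4], [v_5], [v_6], [v_7], [v_8], [v_9]
  1-simplices (30): (30 of them)
  2-simplices (20): (20 of them)

so the chain groups are C_0 ≅ Z^10, C_1 ≅ Z^30, C_2 ≅ Z^20.

Boundary ∂_1: C_1 → C_0 is given by ∂[p,q] = [q] − [p].
The resulting 10×30 matrix has rank 9, and its Smith normal form has invariant factors (1,1,1,1,1,1,1,1,1).

The boundary map ∂_2: C_2 → C_1 maps a triangle to the signed sum of its edges. For instance
  ∂[v_0,v_4,v_9] = [v_4,v_9] − [v_0,v_9] + [v_0,v_4],
  ∂[v_2,v_3,v_6] = [v_3,v_6] − [v_2,v_6] + [v_2,v_3].
The 30×20 boundary matrix has rank 20 and Smith normal form diag(1,1,1,1,1,1,1,1,1,1,1,1,1,1,1,1,1,1,1,2).

Now H_k = ker ∂_k / im ∂_{k+1}, so:

  H_0: rank C_0 − rank ∂_1 = 10 − 9 = 1, and the invariant factors of ∂_1 are all 1, so H_0 = Z.
  H_1: rank ker ∂_1 − rank ∂_2 = (30 − 9) − 20 = 1, and ∂_2 has invariant factor 2 > 1, so H_1 = Z ⊕ Z_2.
  H_2: rank ker ∂_2 − rank ∂_3 = (20 − 20) − 0 = 0, and there is no ∂_3, so H_2 = 0.

As a check, the Euler characteristic is 10 − 30 + 20 = 0, which agrees with 1 − 1 + 0 = 0.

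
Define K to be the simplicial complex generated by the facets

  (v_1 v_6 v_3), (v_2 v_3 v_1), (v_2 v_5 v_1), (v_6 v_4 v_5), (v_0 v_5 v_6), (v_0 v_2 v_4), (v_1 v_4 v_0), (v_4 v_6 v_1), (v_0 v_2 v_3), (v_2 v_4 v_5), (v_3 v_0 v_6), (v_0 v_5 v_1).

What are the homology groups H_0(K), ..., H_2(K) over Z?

H_0 = Z,  H_1 = Z/2Z,  H_2 = 0.

We work with the vertex ordering v_0 < v_1 < v_2 < v_3 < v_4 < v_5 < v_6. The simplices of K, each written with vertices in increasing order, are:

  0-simplices (7): [v_0], [v_1], [v_2], [v_3], [v_4], [v_5], [v_6]
  1-simplices (18): (18 of them)
  2-simplices (12): (12 of them)

so the chain groups are C_0 ≅ Z^7, C_1 ≅ Z^18, C_2 ≅ Z^12.

Boundary ∂_1: C_1 → C_0 is given by ∂[p,q] = [q] − [p]. For instance
  ∂[v_4,v_5] = [v_5] − [v_4].
As a 7×18 matrix over Z this has rank 6, with invariant factors (1,1,1,1,1,1).

The boundary map ∂_2: C_2 → C_1 maps a triangle to the signed sum of its edges. For instance
  ∂[v_1,v_3,v_6] = [v_3,v_6] − [v_1,v_6] + [v_1,v_3],
  ∂[v_1,v_2,v_3] = [v_2,v_3] − [v_1,v_3] + [v_1,v_2].
This gives a 18×12 integer matrix of rank 12; reducing to Smith normal form yields diagonal entries (1,1,1,1,1,1,1,1,1,1,1,2).

Computing H_k = (kernel of ∂_k) / (image of ∂_{k+1}):

  H_0: rank C_0 − rank ∂_1 = 7 − 6 = 1, and the invariant factors of ∂_1 are all 1, so H_0 = Z.
  H_1: rank ker ∂_1 − rank ∂_2 = (18 − 6) − 12 = 0, and ∂_2 has invariant factor 2 > 1, so H_1 = Z/2Z.
  H_2: rank ker ∂_2 − rank ∂_3 = (12 − 12) − 0 = 0, and there is no ∂_3, so H_2 = 0.

(K is a triangulation of the real projective plane RP^2.)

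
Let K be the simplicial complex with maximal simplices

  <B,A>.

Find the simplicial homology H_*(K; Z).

H_0 ≅ Z,  H_1 = 0.

Take the total order A < B on the vertex set. Then K (dimension 1) consists of the simplices:

  0-simplices (2): A, B
  1-simplices (1): AB

Hence C_0 ≅ Z^2, C_1 ≅ Z^1.

Boundary ∂_1: C_1 → C_0 sends each edge [p,q] (with p < q) to q − p.
The resulting 2×1 matrix has rank 1, and its Smith normal form has invariant factors (1).

Now H_k = ker ∂_k / im ∂_{k+1}, so:

  H_0: rank C_0 − rank ∂_1 = 2 − 1 = 1, and the invariant factors of ∂_1 are all 1, so H_0 = Z.
  H_1: rank ker ∂_1 − rank ∂_2 = (1 − 1) − 0 = 0, and there is no ∂_2, so H_1 = 0.

As a check, the Euler characteristic is 2 − 1 = 1, which agrees with 1 − 0 = 1.
(K is a triangulation of the 1-simplex.)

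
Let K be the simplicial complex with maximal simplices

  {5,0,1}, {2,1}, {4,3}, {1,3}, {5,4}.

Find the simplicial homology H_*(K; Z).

H_0 = Z,  H_1 = Z,  H_2 = 0.

Order the vertices as 0 < 1 < 2 < 3 < 4 < 5. Listing each simplex with vertices in this order, K has dimension 2 with simplices:

  0-simplices (6): [0], [1], [2], [3], [4], [5]
  1-simplices (7): [0,1], [0,5], [1,2], [1,3], [1,5], [3,4], [4,5]
  2-simplices (1): [0,1,5]

Hence C_0 ≅ Z^6, C_1 ≅ Z^7, C_2 ≅ Z^1.

∂_1: C_1 → C_0 sends each edge [p,q] (with p < q) to q − p.
As a 6×7 matrix over Z this has rank 5, with invariant factors (1,1,1,1,1).

Boundary ∂_2: C_2 → C_1 sends each 2-simplex [p,q,r] to [q,r] − [p,r] + [p,q]. For instance
  ∂[0,1,5] = [1,5] − [0,5] + [0,1].
The resulting 7×1 matrix has rank 1, and its Smith normal form has invariant factors (1).

Now H_k = ker ∂_k / im ∂_{k+1}, so:

  H_0: rank C_0 − rank ∂_1 = 6 − 5 = 1, and the invariant factors of ∂_1 are all 1, so H_0 ≅ Z.
  H_1: rank ker ∂_1 − rank ∂_2 = (7 − 5) − 1 = 1, and the invariant factors of ∂_2 are all 1, so H_1 ≅ Z.
  H_2: rank ker ∂_2 − rank ∂_3 = (1 − 1) − 0 = 0, and there is no ∂_3, so H_2 ≅ 0.

As a check, the Euler characteristic is 6 − 7 + 1 = 0, which agrees with 1 − 1 + 0 = 0.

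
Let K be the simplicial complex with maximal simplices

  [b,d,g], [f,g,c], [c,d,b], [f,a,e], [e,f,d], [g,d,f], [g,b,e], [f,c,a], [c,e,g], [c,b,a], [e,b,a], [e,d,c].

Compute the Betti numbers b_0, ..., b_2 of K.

b_0 = 1, b_1 = 0, b_2 = 0.

Order the vertices as a < b < c < d < e < f < g. Listing each simplex with vertices in this order, K has dimension 2 with simplices:

  0-simplices (7): a, b, c, d, e, f, g
  1-simplices (18): ab, ac, ae, af, bc, bd, be, bg, cd, ce, cf, cg, de, df, dg, ef, eg, fg
  2-simplices (12): abc, abe, acf, aef, bcd, bdg, beg, cde, ceg, cfg, def, dfg

so the chain groups are C_0 ≅ Z^7, C_1 ≅ Z^18, C_2 ≅ Z^12.

∂_1: C_1 → C_0 sends each edge [p,q] (with p < q) to q − p. For instance
  ∂cg = g − c.
The resulting 7×18 matrix has rank 6, and its Smith normal form has invariant factors (1,1,1,1,1,1).

∂_2: C_2 → C_1 maps a triangle to the signed sum of its edges. For instance
  ∂cde = de − ce + cd,
  ∂bcd = cd − bd + bc.
The resulting 18×12 matrix has rank 12, and its Smith normal form has invariant factors (1,1,1,1,1,1,1,1,1,1,1,2).

Computing H_k = (kernel of ∂_k) / (image of ∂_{k+1}):

  H_0: rank C_0 − rank ∂_1 = 7 − 6 = 1, and the invariant factors of ∂_1 are all 1, so H_0 = Z.
  H_1: rank ker ∂_1 − rank ∂_2 = (18 − 6) − 12 = 0, and ∂_2 has invariant factor 2 > 1, so H_1 = Z/2Z.
  H_2: rank ker ∂_2 − rank ∂_3 = (12 − 12) − 0 = 0, and there is no ∂_3, so H_2 = 0.

As a check, the Euler characteristic is 7 − 18 + 12 = 1, which agrees with 1 − 0 + 0 = 1.

Hence the Betti numbers are b_0 = 1, b_1 = 0, b_2 = 0.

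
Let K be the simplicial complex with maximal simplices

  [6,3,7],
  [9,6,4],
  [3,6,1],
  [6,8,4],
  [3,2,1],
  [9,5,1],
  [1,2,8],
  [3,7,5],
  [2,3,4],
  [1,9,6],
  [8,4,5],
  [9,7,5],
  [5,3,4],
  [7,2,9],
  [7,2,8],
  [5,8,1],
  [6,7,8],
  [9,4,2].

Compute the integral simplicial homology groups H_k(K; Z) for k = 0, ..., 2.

Order the vertices as 1 < 2 < 3 < 4 < 5 < 6 < 7 < 8 < 9. Listing each simplex with vertices in this order, K has dimension 2 with simplices:

  0-simplices (9): [1], [2], [3], [4], [5], [6], [7], [8], [9]
  1-simplices (27): (27 of them)
  2-simplices (18): [1,2,3], [1,2,8], [1,3,6], [1,5,8], [1,5,9], [1,6,9], [2,3,4], [2,4,9], [2,7,8], [2,7,9], [3,4,5], [3,5,7], [3,6,7], [4,5,8], [4,6,8], [4,6,9], [5,7,9], [6,7,8]

Hence C_0 ≅ Z^9, C_1 ≅ Z^27, C_2 ≅ Z^18.

The boundary map ∂_1: C_1 → C_0 sends each edge [p,q] (with p < q) to q − p. For instance
  ∂[7,9] = [9] − [7].
As a 9×27 matrix over Z this has rank 8, with invariant factors (1,1,1,1,1,1,1,1).

∂_2: C_2 → C_1 sends each 2-simplex [p,q,r] to [q,r] − [p,r] + [p,q]. For instance
  ∂[4,5,8] = [5,8] − [4,8] + [4,5],
  ∂[1,6,9] = [6,9] − [1,9] + [1,6].
This gives a 27×18 integer matrix of rank 17; reducing to Smith normal form yields diagonal entries (1,1,1,1,1,1,1,1,1,1,1,1,1,1,1,1,1).

Now H_k = ker ∂_k / im ∂_{k+1}, so:

  H_0: rank C_0 − rank ∂_1 = 9 − 8 = 1, and the invariant factors of ∂_1 are all 1, so H_0 ≅ Z.
  H_1: rank ker ∂_1 − rank ∂_2 = (27 − 8) − 17 = 2, and the invariant factors of ∂_2 are all 1, so H_1 ≅ Z^2.
  H_2: rank ker ∂_2 − rank ∂_3 = (18 − 17) − 0 = 1, and there is no ∂_3, so H_2 ≅ Z.

H_0 ≅ Z,  H_1 ≅ Z^2,  H_2 ≅ Z.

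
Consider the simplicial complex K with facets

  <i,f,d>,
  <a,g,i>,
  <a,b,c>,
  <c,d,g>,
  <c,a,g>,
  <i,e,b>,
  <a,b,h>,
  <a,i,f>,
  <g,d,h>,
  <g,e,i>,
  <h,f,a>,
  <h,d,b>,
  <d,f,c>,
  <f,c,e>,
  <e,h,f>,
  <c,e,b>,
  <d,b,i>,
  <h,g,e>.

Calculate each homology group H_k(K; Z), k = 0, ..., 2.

H_0 ≅ Z,  H_1 ≅ Z^2,  H_2 ≅ Z.

Order the vertices as a < b < c < d < e < f < g < h < i. Listing each simplex with vertices in this order, K has dimension 2 with simplices:

  0-simplices (9): a, b, c, d, e, f, g, h, i
  1-simplices (27): ab, ac, af, ag, ah, ai, bc, bd, be, bh, bi, cd, ce, cf, cg, df, dg, dh, di, ef, eg, eh, ei, fh, fi, gh, gi
  2-simplices (18): abc, abh, acg, afh, afi, agi, bce, bdh, bdi, bei, cdf, cdg, cef, dfi, dgh, efh, egh, egi

Hence C_0 ≅ Z^9, C_1 ≅ Z^27, C_2 ≅ Z^18.

Boundary ∂_1: C_1 → C_0 maps an edge to its endpoints' difference, ∂[p,q] = q − p. For instance
  ∂cg = g − c.
The resulting 9×27 matrix has rank 8, and its Smith normal form has invariant factors (1,1,1,1,1,1,1,1).

Boundary ∂_2: C_2 → C_1 acts by ∂[p,q,r] = [q,r] − [p,r] + [p,q]. For instance
  ∂dfi = fi − di + df,
  ∂dgh = gh − dh + dg.
This gives a 27×18 integer matrix of rank 17; reducing to Smith normal form yields diagonal entries (1,1,1,1,1,1,1,1,1,1,1,1,1,1,1,1,1).

Computing H_k = (kernel of ∂_k) / (image of ∂_{k+1}):

  H_0: rank C_0 − rank ∂_1 = 9 − 8 = 1, and the invariant factors of ∂_1 are all 1, so H_0 = Z.
  H_1: rank ker ∂_1 − rank ∂_2 = (27 − 8) − 17 = 2, and the invariant factors of ∂_2 are all 1, so H_1 = Z^2.
  H_2: rank ker ∂_2 − rank ∂_3 = (18 − 17) − 0 = 1, and there is no ∂_3, so H_2 = Z.

As a check, the Euler characteristic is 9 − 27 + 18 = 0, which agrees with 1 − 2 + 1 = 0.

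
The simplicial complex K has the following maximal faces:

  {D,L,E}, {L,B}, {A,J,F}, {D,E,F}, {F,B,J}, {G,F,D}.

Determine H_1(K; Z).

Fix the vertex order A < B < D < E < F < G < J < L and write every simplex with vertices in increasing order. Then dim K = 2 and the simplices of K are:

  0-simplices (8): A, B, D, E, F, G, J, L
  1-simplices (13): AF, AJ, BF, BJ, BL, DE, DF, DG, DL, EF, EL, FG, FJ
  2-simplices (5): AFJ, BFJ, DEF, DEL, DFG

so the chain groups are C_0 ≅ Z^8, C_1 ≅ Z^13, C_2 ≅ Z^5.

∂_1: C_1 → C_0 sends each edge [p,q] (with p < q) to q − p. For instance
  ∂DG = G − D.
This gives a 8×13 integer matrix of rank 7; reducing to Smith normal form yields diagonal entries (1,1,1,1,1,1,1).

Boundary ∂_2: C_2 → C_1 acts by ∂[p,q,r] = [q,r] − [p,r] + [p,q]. For instance
  ∂DEL = EL − DL + DE,
  ∂BFJ = FJ − BJ + BF.
The resulting 13×5 matrix has rank 5, and its Smith normal form has invariant factors (1,1,1,1,1).

Reading off H_k = ker ∂_k / im ∂_{k+1}:

  H_1: rank ker ∂_1 − rank ∂_2 = (13 − 7) − 5 = 1, and the invariant factors of ∂_2 are all 1, so H_1 = Z.

H_1 = Z.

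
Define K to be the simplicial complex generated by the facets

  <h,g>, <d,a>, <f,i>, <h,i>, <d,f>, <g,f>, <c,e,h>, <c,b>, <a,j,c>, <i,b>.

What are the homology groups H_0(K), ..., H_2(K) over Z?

H_0 = Z,  H_1 = Z^3,  H_2 = 0.

Order the vertices as a < b < c < d < e < f < g < h < i < j. Listing each simplex with vertices in this order, K has dimension 2 with simplices:

  0-simplices (10): a, b, c, d, e, f, g, h, i, j
  1-simplices (14): ac, ad, aj, bc, bi, ce, ch, cj, df, eh, fg, fi, gh, hi
  2-simplices (2): acj, ceh

so the chain groups are C_0 ≅ Z^10, C_1 ≅ Z^14, C_2 ≅ Z^2.

The boundary map ∂_1: C_1 → C_0 sends each edge [p,q] (with p < q) to q − p.
As a 10×14 matrix over Z this has rank 9, with invariant factors (1,1,1,1,1,1,1,1,1).

The boundary map ∂_2: C_2 → C_1 maps a triangle to the signed sum of its edges. For instance
  ∂ceh = eh − ch + ce,
  ∂acj = cj − aj + ac.
The 14×2 boundary matrix has rank 2 and Smith normal form diag(1,1).

Reading off H_k = ker ∂_k / im ∂_{k+1}:

  H_0: rank C_0 − rank ∂_1 = 10 − 9 = 1, and the invariant factors of ∂_1 are all 1, so H_0 ≅ Z.
  H_1: rank ker ∂_1 − rank ∂_2 = (14 − 9) − 2 = 3, and the invariant factors of ∂_2 are all 1, so H_1 ≅ Z^3.
  H_2: rank ker ∂_2 − rank ∂_3 = (2 − 2) − 0 = 0, and there is no ∂_3, so H_2 ≅ 0.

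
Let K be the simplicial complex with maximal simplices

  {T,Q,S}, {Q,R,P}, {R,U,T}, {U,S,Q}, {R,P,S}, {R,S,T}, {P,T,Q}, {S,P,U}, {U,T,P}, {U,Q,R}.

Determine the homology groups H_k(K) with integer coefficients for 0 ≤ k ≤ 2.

Fix the vertex order P < Q < R < S < T < U and write every simplex with vertices in increasing order. Then dim K = 2 and the simplices of K are:

  0-simplices (6): P, Q, R, S, T, U
  1-simplices (15): PQ, PR, PS, PT, PU, QR, QS, QT, QU, RS, RT, RU, ST, SU, TU
  2-simplices (10): PQR, PQT, PRS, PSU, PTU, QRU, QST, QSU, RST, RTU

so the chain groups are C_0 ≅ Z^6, C_1 ≅ Z^15, C_2 ≅ Z^10.

The boundary map ∂_1: C_1 → C_0 maps an edge to its endpoints' difference, ∂[p,q] = q − p. For instance
  ∂PQ = Q − P.
The resulting 6×15 matrix has rank 5, and its Smith normal form has invariant factors (1,1,1,1,1).

∂_2: C_2 → C_1 acts by ∂[p,q,r] = [q,r] − [p,r] + [p,q]. For instance
  ∂RTU = TU − RU + RT,
  ∂QSU = SU − QU + QS.
The 15×10 boundary matrix has rank 10 and Smith normal form diag(1,1,1,1,1,1,1,1,1,2).

From H_k ≅ ker(∂_k) / im(∂_{k+1}) we obtain:

  H_0: rank C_0 − rank ∂_1 = 6 − 5 = 1, and the invariant factors of ∂_1 are all 1, so H_0 ≅ Z.
  H_1: rank ker ∂_1 − rank ∂_2 = (15 − 5) − 10 = 0, and ∂_2 has invariant factor 2 > 1, so H_1 ≅ Z/2.
  H_2: rank ker ∂_2 − rank ∂_3 = (10 − 10) − 0 = 0, and there is no ∂_3, so H_2 ≅ 0.

(K is a triangulation of the real projective plane RP^2.)

H_0 = Z,  H_1 = Z/2,  H_2 = 0.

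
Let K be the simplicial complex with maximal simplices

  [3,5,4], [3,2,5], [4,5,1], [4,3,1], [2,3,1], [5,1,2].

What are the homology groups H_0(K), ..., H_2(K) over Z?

Fix the vertex order 1 < 2 < 3 < 4 < 5 and write every simplex with vertices in increasing order. Then dim K = 2 and the simplices of K are:

  0-simplices (5): [1], [2], [3], [4], [5]
  1-simplices (9): [1,2], [1,3], [1,4], [1,5], [2,3], [2,5], [3,4], [3,5], [4,5]
  2-simplices (6): [1,2,3], [1,2,5], [1,3,4], [1,4,5], [2,3,5], [3,4,5]

so the chain groups are C_0 ≅ Z^5, C_1 ≅ Z^9, C_2 ≅ Z^6.

Boundary ∂_1: C_1 → C_0 sends each edge [p,q] (with p < q) to q − p.
The 5×9 boundary matrix has rank 4 and Smith normal form diag(1,1,1,1).

The boundary map ∂_2: C_2 → C_1 sends each 2-simplex [p,q,r] to [q,r] − [p,r] + [p,q]. For instance
  ∂[2,3,5] = [3,5] − [2,5] + [2,3],
  ∂[1,2,5] = [2,5] − [1,5] + [1,2].
This gives a 9×6 integer matrix of rank 5; reducing to Smith normal form yields diagonal entries (1,1,1,1,1).

Computing H_k = (kernel of ∂_k) / (image of ∂_{k+1}):

  H_0: rank C_0 − rank ∂_1 = 5 − 4 = 1, and the invariant factors of ∂_1 are all 1, so H_0 = Z.
  H_1: rank ker ∂_1 − rank ∂_2 = (9 − 4) − 5 = 0, and the invariant factors of ∂_2 are all 1, so H_1 = 0.
  H_2: rank ker ∂_2 − rank ∂_3 = (6 − 5) − 0 = 1, and there is no ∂_3, so H_2 = Z.

(K is a triangulation of the 2-sphere S^2.)

H_0 = Z,  H_1 = 0,  H_2 = Z.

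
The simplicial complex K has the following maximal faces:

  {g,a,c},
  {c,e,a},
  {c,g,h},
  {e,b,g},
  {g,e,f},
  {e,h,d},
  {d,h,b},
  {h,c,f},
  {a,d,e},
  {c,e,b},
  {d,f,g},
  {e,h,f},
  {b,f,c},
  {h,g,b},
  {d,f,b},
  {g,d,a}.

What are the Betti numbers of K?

Take the total order a < b < c < d < e < f < g < h on the vertex set. Then K (dimension 2) consists of the simplices:

  0-simplices (8): a, b, c, d, e, f, g, h
  1-simplices (24): ac, ad, ae, ag, bc, bd, be, bf, bg, bh, ce, cf, cg, ch, de, df, dg, dh, ef, eg, eh, fg, fh, gh
  2-simplices (16): ace, acg, ade, adg, bce, bcf, bdf, bdh, beg, bgh, cfh, cgh, deh, dfg, efg, efh

Hence C_0 ≅ Z^8, C_1 ≅ Z^24, C_2 ≅ Z^16.

∂_1: C_1 → C_0 is given by ∂[p,q] = [q] − [p]. For instance
  ∂bc = c − b.
The 8×24 boundary matrix has rank 7 and Smith normal form diag(1,1,1,1,1,1,1).

The boundary map ∂_2: C_2 → C_1 maps a triangle to the signed sum of its edges. For instance
  ∂ade = de − ae + ad,
  ∂bce = ce − be + bc.
This gives a 24×16 integer matrix of rank 15; reducing to Smith normal form yields diagonal entries (1,1,1,1,1,1,1,1,1,1,1,1,1,1,1).

Now H_k = ker ∂_k / im ∂_{k+1}, so:

  H_0: rank C_0 − rank ∂_1 = 8 − 7 = 1, and the invariant factors of ∂_1 are all 1, so H_0 ≅ Z.
  H_1: rank ker ∂_1 − rank ∂_2 = (24 − 7) − 15 = 2, and the invariant factors of ∂_2 are all 1, so H_1 ≅ Z^2.
  H_2: rank ker ∂_2 − rank ∂_3 = (16 − 15) − 0 = 1, and there is no ∂_3, so H_2 ≅ Z.

Hence the Betti numbers are b_0 = 1, b_1 = 2, b_2 = 1.

b_0 = 1, b_1 = 2, b_2 = 1.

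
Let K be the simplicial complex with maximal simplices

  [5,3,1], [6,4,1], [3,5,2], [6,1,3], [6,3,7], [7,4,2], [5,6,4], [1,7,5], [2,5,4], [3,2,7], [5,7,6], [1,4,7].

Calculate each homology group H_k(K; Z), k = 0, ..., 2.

K has 7 vertices, 18 edges, 12 triangles.
rank ∂_0 = 0, rank ∂_1 = 6 ⇒ b_0 = 7 − 0 − 6 = 1; all invariant factors of ∂_1 are 1 so no torsion. So H_0 = Z.
rank ∂_1 = 6, rank ∂_2 = 12 ⇒ b_1 = 18 − 6 − 12 = 0; ∂_2 has invariant factor(s) [2] giving torsion. So H_1 = Z/2Z.
rank ∂_2 = 12, rank ∂_3 = 0 ⇒ b_2 = 12 − 12 − 0 = 0. So H_2 = 0.

H_0 ≅ Z,  H_1 ≅ Z/2Z,  H_2 = 0.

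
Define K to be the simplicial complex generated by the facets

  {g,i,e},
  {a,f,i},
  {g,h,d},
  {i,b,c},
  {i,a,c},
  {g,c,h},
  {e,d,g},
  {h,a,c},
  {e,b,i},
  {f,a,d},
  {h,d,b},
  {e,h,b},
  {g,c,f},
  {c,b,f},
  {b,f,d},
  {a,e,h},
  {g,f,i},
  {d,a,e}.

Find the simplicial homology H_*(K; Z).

H_0 ≅ Z,  H_1 ≅ Z ⊕ Z/2,  H_2 = 0.

We work with the vertex ordering a < b < c < d < e < f < g < h < i. The simplices of K, each written with vertices in increasing order, are:

  0-simplices (9): a, b, c, d, e, f, g, h, i
  1-simplices (27): ac, ad, ae, af, ah, ai, bc, bd, be, bf, bh, bi, cf, cg, ch, ci, de, df, dg, dh, eg, eh, ei, fg, fi, gh, gi
  2-simplices (18): ach, aci, ade, adf, aeh, afi, bcf, bci, bdf, bdh, beh, bei, cfg, cgh, deg, dgh, egi, fgi

Hence C_0 ≅ Z^9, C_1 ≅ Z^27, C_2 ≅ Z^18.

Boundary ∂_1: C_1 → C_0 maps an edge to its endpoints' difference, ∂[p,q] = q − p.
The resulting 9×27 matrix has rank 8, and its Smith normal form has invariant factors (1,1,1,1,1,1,1,1).

∂_2: C_2 → C_1 sends each 2-simplex [p,q,r] to [q,r] − [p,r] + [p,q]. For instance
  ∂ade = de − ae + ad,
  ∂dgh = gh − dh + dg.
This gives a 27×18 integer matrix of rank 18; reducing to Smith normal form yields diagonal entries (1,1,1,1,1,1,1,1,1,1,1,1,1,1,1,1,1,2).

Now H_k = ker ∂_k / im ∂_{k+1}, so:

  H_0: rank C_0 − rank ∂_1 = 9 − 8 = 1, and the invariant factors of ∂_1 are all 1, so H_0 ≅ Z.
  H_1: rank ker ∂_1 − rank ∂_2 = (27 − 8) − 18 = 1, and ∂_2 has invariant factor 2 > 1, so H_1 ≅ Z ⊕ Z/2.
  H_2: rank ker ∂_2 − rank ∂_3 = (18 − 18) − 0 = 0, and there is no ∂_3, so H_2 ≅ 0.

As a check, the Euler characteristic is 9 − 27 + 18 = 0, which agrees with 1 − 1 + 0 = 0.
(K is a triangulation of the Klein bottle.)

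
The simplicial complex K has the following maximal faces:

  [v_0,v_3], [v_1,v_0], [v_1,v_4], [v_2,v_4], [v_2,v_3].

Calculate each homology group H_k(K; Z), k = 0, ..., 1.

H_0 ≅ Z,  H_1 ≅ Z.

Fix the vertex order v_0 < v_1 < v_2 < v_3 < v_4 and write every simplex with vertices in increasing order. Then dim K = 1 and the simplices of K are:

  0-simplices (5): [v_0], [v_1], [v_2], [v_3], [v_4]
  1-simplices (5): [v_0,v_1], [v_0,v_3], [v_1,v_4], [v_2,v_3], [v_2,v_4]

so the chain groups are C_0 ≅ Z^5, C_1 ≅ Z^5.

The boundary map ∂_1: C_1 → C_0 maps an edge to its endpoints' difference, ∂[p,q] = q − p. For instance
  ∂[v_1,v_4] = [v_4] − [v_1].
This gives a 5×5 integer matrix of rank 4; reducing to Smith normal form yields diagonal entries (1,1,1,1).

Now H_k = ker ∂_k / im ∂_{k+1}, so:

  H_0: rank C_0 − rank ∂_1 = 5 − 4 = 1, and the invariant factors of ∂_1 are all 1, so H_0 ≅ Z.
  H_1: rank ker ∂_1 − rank ∂_2 = (5 − 4) − 0 = 1, and there is no ∂_2, so H_1 ≅ Z.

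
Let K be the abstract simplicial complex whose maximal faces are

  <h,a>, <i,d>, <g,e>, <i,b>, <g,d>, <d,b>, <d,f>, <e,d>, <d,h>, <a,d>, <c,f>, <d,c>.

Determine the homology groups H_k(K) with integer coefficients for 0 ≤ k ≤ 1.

H_0 ≅ Z,  H_1 ≅ Z^4.

K has 9 vertices, 12 edges.
rank ∂_0 = 0, rank ∂_1 = 8 ⇒ b_0 = 9 − 0 − 8 = 1; all invariant factors of ∂_1 are 1 so no torsion. So H_0 ≅ Z.
rank ∂_1 = 8, rank ∂_2 = 0 ⇒ b_1 = 12 − 8 − 0 = 4. So H_1 ≅ Z^4.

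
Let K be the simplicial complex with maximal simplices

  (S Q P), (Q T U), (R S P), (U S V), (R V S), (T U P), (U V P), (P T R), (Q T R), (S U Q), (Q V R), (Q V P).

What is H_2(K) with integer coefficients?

H_2 = 0.

Take the total order P < Q < R < S < T < U < V on the vertex set. Then K (dimension 2) consists of the simplices:

  0-simplices (7): P, Q, R, S, T, U, V
  1-simplices (18): PQ, PR, PS, PT, PU, PV, QR, QS, QT, QU, QV, RS, RT, RV, SU, SV, TU, UV
  2-simplices (12): PQS, PQV, PRS, PRT, PTU, PUV, QRT, QRV, QSU, QTU, RSV, SUV

Hence C_0 ≅ Z^7, C_1 ≅ Z^18, C_2 ≅ Z^12.

Boundary ∂_1: C_1 → C_0 maps an edge to its endpoints' difference, ∂[p,q] = q − p.
The resulting 7×18 matrix has rank 6, and its Smith normal form has invariant factors (1,1,1,1,1,1).

Boundary ∂_2: C_2 → C_1 acts by ∂[p,q,r] = [q,r] − [p,r] + [p,q]. For instance
  ∂QTU = TU − QU + QT,
  ∂QRT = RT − QT + QR.
The 18×12 boundary matrix has rank 12 and Smith normal form diag(1,1,1,1,1,1,1,1,1,1,1,2).

Computing H_k = (kernel of ∂_k) / (image of ∂_{k+1}):

  H_2: rank ker ∂_2 − rank ∂_3 = (12 − 12) − 0 = 0, and there is no ∂_3, so H_2 ≅ 0.

(K is a triangulation of the real projective plane RP^2.)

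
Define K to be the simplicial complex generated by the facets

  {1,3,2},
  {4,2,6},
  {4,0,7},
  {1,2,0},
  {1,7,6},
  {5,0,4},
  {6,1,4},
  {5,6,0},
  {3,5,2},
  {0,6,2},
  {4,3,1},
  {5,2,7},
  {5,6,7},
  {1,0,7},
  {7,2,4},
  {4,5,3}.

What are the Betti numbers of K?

b_0 = 1, b_1 = 2, b_2 = 1.

Fix the vertex order 0 < 1 < 2 < 3 < 4 < 5 < 6 < 7 and write every simplex with vertices in increasing order. Then dim K = 2 and the simplices of K are:

  0-simplices (8): [0], [1], [2], [3], [4], [5], [6], [7]
  1-simplices (24): (24 of them)
  2-simplices (16): [0,1,2], [0,1,7], [0,2,6], [0,4,5], [0,4,7], [0,5,6], [1,2,3], [1,3,4], [1,4,6], [1,6,7], [2,3,5], [2,4,6], [2,4,7], [2,5,7], [3,4,5], [5,6,7]

giving chain groups C_0 ≅ Z^8, C_1 ≅ Z^24, C_2 ≅ Z^16.

Boundary ∂_1: C_1 → C_0 sends each edge [p,q] (with p < q) to q − p.
The 8×24 boundary matrix has rank 7 and Smith normal form diag(1,1,1,1,1,1,1).

∂_2: C_2 → C_1 sends each 2-simplex [p,q,r] to [q,r] − [p,r] + [p,q]. For instance
  ∂[0,4,5] = [4,5] − [0,5] + [0,4],
  ∂[2,4,6] = [4,6] − [2,6] + [2,4].
As a 24×16 matrix over Z this has rank 15, with invariant factors (1,1,1,1,1,1,1,1,1,1,1,1,1,1,1).

From H_k ≅ ker(∂_k) / im(∂_{k+1}) we obtain:

  H_0: rank C_0 − rank ∂_1 = 8 − 7 = 1, and the invariant factors of ∂_1 are all 1, so H_0 ≅ Z.
  H_1: rank ker ∂_1 − rank ∂_2 = (24 − 7) − 15 = 2, and the invariant factors of ∂_2 are all 1, so H_1 ≅ Z^2.
  H_2: rank ker ∂_2 − rank ∂_3 = (16 − 15) − 0 = 1, and there is no ∂_3, so H_2 ≅ Z.

(K is a triangulation of the torus T^2.)

Hence the Betti numbers are b_0 = 1, b_1 = 2, b_2 = 1.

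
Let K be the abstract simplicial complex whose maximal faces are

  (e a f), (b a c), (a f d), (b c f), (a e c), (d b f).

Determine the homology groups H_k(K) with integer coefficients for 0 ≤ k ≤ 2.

Take the total order a < b < c < d < e < f on the vertex set. Then K (dimension 2) consists of the simplices:

  0-simplices (6): a, b, c, d, e, f
  1-simplices (12): ab, ac, ad, ae, af, bc, bd, bf, ce, cf, df, ef
  2-simplices (6): abc, ace, adf, aef, bcf, bdf

giving chain groups C_0 ≅ Z^6, C_1 ≅ Z^12, C_2 ≅ Z^6.

∂_1: C_1 → C_0 is given by ∂[p,q] = [q] − [p].
This gives a 6×12 integer matrix of rank 5; reducing to Smith normal form yields diagonal entries (1,1,1,1,1).

The boundary map ∂_2: C_2 → C_1 acts by ∂[p,q,r] = [q,r] − [p,r] + [p,q]. For instance
  ∂bcf = cf − bf + bc,
  ∂bdf = df − bf + bd.
The resulting 12×6 matrix has rank 6, and its Smith normal form has invariant factors (1,1,1,1,1,1).

Now H_k = ker ∂_k / im ∂_{k+1}, so:

  H_0: rank C_0 − rank ∂_1 = 6 − 5 = 1, and the invariant factors of ∂_1 are all 1, so H_0 ≅ Z.
  H_1: rank ker ∂_1 − rank ∂_2 = (12 − 5) − 6 = 1, and the invariant factors of ∂_2 are all 1, so H_1 ≅ Z.
  H_2: rank ker ∂_2 − rank ∂_3 = (6 − 6) − 0 = 0, and there is no ∂_3, so H_2 ≅ 0.

As a check, the Euler characteristic is 6 − 12 + 6 = 0, which agrees with 1 − 1 + 0 = 0.

H_0 ≅ Z,  H_1 ≅ Z,  H_2 = 0.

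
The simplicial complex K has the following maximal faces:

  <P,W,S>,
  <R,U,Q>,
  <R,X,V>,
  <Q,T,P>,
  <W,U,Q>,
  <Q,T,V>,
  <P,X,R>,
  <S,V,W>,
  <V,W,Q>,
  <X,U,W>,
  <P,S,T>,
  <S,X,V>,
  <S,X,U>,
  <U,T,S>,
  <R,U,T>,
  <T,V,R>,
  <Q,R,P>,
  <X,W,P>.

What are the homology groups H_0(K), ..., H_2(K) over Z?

We work with the vertex ordering P < Q < R < S < T < U < V < W < X. The simplices of K, each written with vertices in increasing order, are:

  0-simplices (9): P, Q, R, S, T, U, V, W, X
  1-simplices (27): PQ, PR, PS, PT, PW, PX, QR, QT, QU, QV, QW, RT, RU, RV, RX, ST, SU, SV, SW, SX, TU, TV, UW, UX, VW, VX, WX
  2-simplices (18): PQR, PQT, PRX, PST, PSW, PWX, QRU, QTV, QUW, QVW, RTU, RTV, RVX, STU, SUX, SVW, SVX, UWX

so the chain groups are C_0 ≅ Z^9, C_1 ≅ Z^27, C_2 ≅ Z^18.

The boundary map ∂_1: C_1 → C_0 sends each edge [p,q] (with p < q) to q − p.
The 9×27 boundary matrix has rank 8 and Smith normal form diag(1,1,1,1,1,1,1,1).

The boundary map ∂_2: C_2 → C_1 acts by ∂[p,q,r] = [q,r] − [p,r] + [p,q]. For instance
  ∂PRX = RX − PX + PR,
  ∂SUX = UX − SX + SU.
This gives a 27×18 integer matrix of rank 18; reducing to Smith normal form yields diagonal entries (1,1,1,1,1,1,1,1,1,1,1,1,1,1,1,1,1,2).

Reading off H_k = ker ∂_k / im ∂_{k+1}:

  H_0: rank C_0 − rank ∂_1 = 9 − 8 = 1, and the invariant factors of ∂_1 are all 1, so H_0 ≅ Z.
  H_1: rank ker ∂_1 − rank ∂_2 = (27 − 8) − 18 = 1, and ∂_2 has invariant factor 2 > 1, so H_1 ≅ Z ⊕ Z_2.
  H_2: rank ker ∂_2 − rank ∂_3 = (18 − 18) − 0 = 0, and there is no ∂_3, so H_2 ≅ 0.

(K is a triangulation of the Klein bottle.)

H_0 = Z,  H_1 = Z ⊕ Z_2,  H_2 = 0.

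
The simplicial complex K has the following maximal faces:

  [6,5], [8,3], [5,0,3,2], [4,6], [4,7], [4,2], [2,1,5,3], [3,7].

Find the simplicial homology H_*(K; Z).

H_0 ≅ Z,  H_1 ≅ Z^2,  H_2 = 0,  H_3 = 0.

Take the total order 0 < 1 < 2 < 3 < 4 < 5 < 6 < 7 < 8 on the vertex set. Then K (dimension 3) consists of the simplices:

  0-simplices (9): [0], [1], [2], [3], [4], [5], [6], [7], [8]
  1-simplices (15): [0,2], [0,3], [0,5], [1,2], [1,3], [1,5], [2,3], [2,4], [2,5], [3,5], [3,7], [3,8], [4,6], [4,7], [5,6]
  2-simplices (7): [0,2,3], [0,2,5], [0,3,5], [1,2,3], [1,2,5], [1,3,5], [2,3,5]
  3-simplices (2): [0,2,3,5], [1,2,3,5]

Hence C_0 ≅ Z^9, C_1 ≅ Z^15, C_2 ≅ Z^7, C_3 ≅ Z^2.

Boundary ∂_1: C_1 → C_0 sends each edge [p,q] (with p < q) to q − p.
As a 9×15 matrix over Z this has rank 8, with invariant factors (1,1,1,1,1,1,1,1).

The boundary map ∂_2: C_2 → C_1 maps a triangle to the signed sum of its edges. For instance
  ∂[1,2,5] = [2,5] − [1,5] + [1,2],
  ∂[1,2,3] = [2,3] − [1,3] + [1,2].
As a 15×7 matrix over Z this has rank 5, with invariant factors (1,1,1,1,1).

Boundary ∂_3: C_3 → C_2 sends each 3-simplex σ to the alternating sum Σ_i (−1)^i (σ with its i-th vertex removed). For instance
  ∂[1,2,3,5] = [2,3,5] − [1,3,5] + [1,2,5] − [1,2,3],
  ∂[0,2,3,5] = [2,3,5] − [0,3,5] + [0,2,5] − [0,2,3].
As a 7×2 matrix over Z this has rank 2, with invariant factors (1,1).

Computing H_k = (kernel of ∂_k) / (image of ∂_{k+1}):

  H_0: rank C_0 − rank ∂_1 = 9 − 8 = 1, and the invariant factors of ∂_1 are all 1, so H_0 = Z.
  H_1: rank ker ∂_1 − rank ∂_2 = (15 − 8) − 5 = 2, and the invariant factors of ∂_2 are all 1, so H_1 = Z^2.
  H_2: rank ker ∂_2 − rank ∂_3 = (7 − 5) − 2 = 0, and the invariant factors of ∂_3 are all 1, so H_2 = 0.
  H_3: rank ker ∂_3 − rank ∂_4 = (2 − 2) − 0 = 0, and there is no ∂_4, so H_3 = 0.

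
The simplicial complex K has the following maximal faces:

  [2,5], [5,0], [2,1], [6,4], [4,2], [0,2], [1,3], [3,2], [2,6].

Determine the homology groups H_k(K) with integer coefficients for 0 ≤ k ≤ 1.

Take the total order 0 < 1 < 2 < 3 < 4 < 5 < 6 on the vertex set. Then K (dimension 1) consists of the simplices:

  0-simplices (7): [0], [1], [2], [3], [4], [5], [6]
  1-simplices (9): [0,2], [0,5], [1,2], [1,3], [2,3], [2,4], [2,5], [2,6], [4,6]

so the chain groups are C_0 ≅ Z^7, C_1 ≅ Z^9.

The boundary map ∂_1: C_1 → C_0 maps an edge to its endpoints' difference, ∂[p,q] = q − p. For instance
  ∂[0,2] = [2] − [0].
The 7×9 boundary matrix has rank 6 and Smith normal form diag(1,1,1,1,1,1).

Now H_k = ker ∂_k / im ∂_{k+1}, so:

  H_0: rank C_0 − rank ∂_1 = 7 − 6 = 1, and the invariant factors of ∂_1 are all 1, so H_0 ≅ Z.
  H_1: rank ker ∂_1 − rank ∂_2 = (9 − 6) − 0 = 3, and there is no ∂_2, so H_1 ≅ Z^3.

As a check, the Euler characteristic is 7 − 9 = -2, which agrees with 1 − 3 = -2.

H_0 ≅ Z,  H_1 ≅ Z^3.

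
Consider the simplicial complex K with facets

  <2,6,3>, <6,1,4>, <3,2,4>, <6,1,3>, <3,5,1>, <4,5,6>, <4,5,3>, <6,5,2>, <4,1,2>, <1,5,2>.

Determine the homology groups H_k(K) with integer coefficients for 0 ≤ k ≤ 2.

Fix the vertex order 1 < 2 < 3 < 4 < 5 < 6 and write every simplex with vertices in increasing order. Then dim K = 2 and the simplices of K are:

  0-simplices (6): [1], [2], [3], [4], [5], [6]
  1-simplices (15): [1,2], [1,3], [1,4], [1,5], [1,6], [2,3], [2,4], [2,5], [2,6], [3,4], [3,5], [3,6], [4,5], [4,6], [5,6]
  2-simplices (10): [1,2,4], [1,2,5], [1,3,5], [1,3,6], [1,4,6], [2,3,4], [2,3,6], [2,5,6], [3,4,5], [4,5,6]

giving chain groups C_0 ≅ Z^6, C_1 ≅ Z^15, C_2 ≅ Z^10.

The boundary map ∂_1: C_1 → C_0 is given by ∂[p,q] = [q] − [p]. For instance
  ∂[2,6] = [6] − [2].
The resulting 6×15 matrix has rank 5, and its Smith normal form has invariant factors (1,1,1,1,1).

Boundary ∂_2: C_2 → C_1 acts by ∂[p,q,r] = [q,r] − [p,r] + [p,q]. For instance
  ∂[1,3,5] = [3,5] − [1,5] + [1,3],
  ∂[2,3,4] = [3,4] − [2,4] + [2,3].
This gives a 15×10 integer matrix of rank 10; reducing to Smith normal form yields diagonal entries (1,1,1,1,1,1,1,1,1,2).

Computing H_k = (kernel of ∂_k) / (image of ∂_{k+1}):

  H_0: rank C_0 − rank ∂_1 = 6 − 5 = 1, and the invariant factors of ∂_1 are all 1, so H_0 ≅ Z.
  H_1: rank ker ∂_1 − rank ∂_2 = (15 − 5) − 10 = 0, and ∂_2 has invariant factor 2 > 1, so H_1 ≅ Z/2.
  H_2: rank ker ∂_2 − rank ∂_3 = (10 − 10) − 0 = 0, and there is no ∂_3, so H_2 ≅ 0.

H_0 = Z,  H_1 = Z/2,  H_2 = 0.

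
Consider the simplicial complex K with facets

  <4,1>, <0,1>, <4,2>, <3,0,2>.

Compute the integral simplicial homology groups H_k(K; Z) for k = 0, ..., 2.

Order the vertices as 0 < 1 < 2 < 3 < 4. Listing each simplex with vertices in this order, K has dimension 2 with simplices:

  0-simplices (5): [0], [1], [2], [3], [4]
  1-simplices (6): [0,1], [0,2], [0,3], [1,4], [2,3], [2,4]
  2-simplices (1): [0,2,3]

so the chain groups are C_0 ≅ Z^5, C_1 ≅ Z^6, C_2 ≅ Z^1.

Boundary ∂_1: C_1 → C_0 sends each edge [p,q] (with p < q) to q − p. For instance
  ∂[0,1] = [1] − [0].
As a 5×6 matrix over Z this has rank 4, with invariant factors (1,1,1,1).

The boundary map ∂_2: C_2 → C_1 maps a triangle to the signed sum of its edges. For instance
  ∂[0,2,3] = [2,3] − [0,3] + [0,2].
This gives a 6×1 integer matrix of rank 1; reducing to Smith normal form yields diagonal entries (1).

Now H_k = ker ∂_k / im ∂_{k+1}, so:

  H_0: rank C_0 − rank ∂_1 = 5 − 4 = 1, and the invariant factors of ∂_1 are all 1, so H_0 = Z.
  H_1: rank ker ∂_1 − rank ∂_2 = (6 − 4) − 1 = 1, and the invariant factors of ∂_2 are all 1, so H_1 = Z.
  H_2: rank ker ∂_2 − rank ∂_3 = (1 − 1) − 0 = 0, and there is no ∂_3, so H_2 = 0.

As a check, the Euler characteristic is 5 − 6 + 1 = 0, which agrees with 1 − 1 + 0 = 0.

H_0 = Z,  H_1 = Z,  H_2 = 0.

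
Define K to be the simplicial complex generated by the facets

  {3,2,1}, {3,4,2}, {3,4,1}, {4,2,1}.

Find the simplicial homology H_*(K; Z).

Fix the vertex order 1 < 2 < 3 < 4 and write every simplex with vertices in increasing order. Then dim K = 2 and the simplices of K are:

  0-simplices (4): [1], [2], [3], [4]
  1-simplices (6): [1,2], [1,3], [1,4], [2,3], [2,4], [3,4]
  2-simplices (4): [1,2,3], [1,2,4], [1,3,4], [2,3,4]

giving chain groups C_0 ≅ Z^4, C_1 ≅ Z^6, C_2 ≅ Z^4.

∂_1: C_1 → C_0 is given by ∂[p,q] = [q] − [p]. For instance
  ∂[1,2] = [2] − [1].
The 4×6 boundary matrix has rank 3 and Smith normal form diag(1,1,1).

Boundary ∂_2: C_2 → C_1 sends each 2-simplex [p,q,r] to [q,r] − [p,r] + [p,q]. For instance
  ∂[1,2,4] = [2,4] − [1,4] + [1,2],
  ∂[2,3,4] = [3,4] − [2,4] + [2,3].
This gives a 6×4 integer matrix of rank 3; reducing to Smith normal form yields diagonal entries (1,1,1).

Now H_k = ker ∂_k / im ∂_{k+1}, so:

  H_0: rank C_0 − rank ∂_1 = 4 − 3 = 1, and the invariant factors of ∂_1 are all 1, so H_0 = Z.
  H_1: rank ker ∂_1 − rank ∂_2 = (6 − 3) − 3 = 0, and the invariant factors of ∂_2 are all 1, so H_1 = 0.
  H_2: rank ker ∂_2 − rank ∂_3 = (4 − 3) − 0 = 1, and there is no ∂_3, so H_2 = Z.

H_0 = Z,  H_1 = 0,  H_2 = Z.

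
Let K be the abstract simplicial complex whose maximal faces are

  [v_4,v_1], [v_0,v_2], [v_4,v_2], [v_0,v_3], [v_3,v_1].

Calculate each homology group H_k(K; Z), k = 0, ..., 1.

H_0 ≅ Z,  H_1 ≅ Z.

Take the total order v_0 < v_1 < v_2 < v_3 < v_4 on the vertex set. Then K (dimension 1) consists of the simplices:

  0-simplices (5): [v_0], [v_1], [v_2], [v_3], [v_4]
  1-simplices (5): [v_0,v_2], [v_0,v_3], [v_1,v_3], [v_1,v_4], [v_2,v_4]

giving chain groups C_0 ≅ Z^5, C_1 ≅ Z^5.

Boundary ∂_1: C_1 → C_0 sends each edge [p,q] (with p < q) to q − p.
As a 5×5 matrix over Z this has rank 4, with invariant factors (1,1,1,1).

Reading off H_k = ker ∂_k / im ∂_{k+1}:

  H_0: rank C_0 − rank ∂_1 = 5 − 4 = 1, and the invariant factors of ∂_1 are all 1, so H_0 ≅ Z.
  H_1: rank ker ∂_1 − rank ∂_2 = (5 − 4) − 0 = 1, and there is no ∂_2, so H_1 ≅ Z.

As a check, the Euler characteristic is 5 − 5 = 0, which agrees with 1 − 1 = 0.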